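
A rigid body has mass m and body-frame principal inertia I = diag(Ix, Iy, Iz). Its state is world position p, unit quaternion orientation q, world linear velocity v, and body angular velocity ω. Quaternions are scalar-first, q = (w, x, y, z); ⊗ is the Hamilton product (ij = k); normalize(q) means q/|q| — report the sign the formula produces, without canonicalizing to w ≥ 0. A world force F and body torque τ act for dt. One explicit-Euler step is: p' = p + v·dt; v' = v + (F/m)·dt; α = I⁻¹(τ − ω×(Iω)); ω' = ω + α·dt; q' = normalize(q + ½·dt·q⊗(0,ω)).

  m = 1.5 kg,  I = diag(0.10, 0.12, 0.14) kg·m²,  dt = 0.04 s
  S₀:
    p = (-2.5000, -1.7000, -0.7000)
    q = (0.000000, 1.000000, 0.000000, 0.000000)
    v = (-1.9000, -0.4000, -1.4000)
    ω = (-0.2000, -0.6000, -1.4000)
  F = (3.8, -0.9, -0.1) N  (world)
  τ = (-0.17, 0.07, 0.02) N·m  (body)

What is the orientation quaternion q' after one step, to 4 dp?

Hamilton product q⊗(0,ω) = (0.2000000, 0.0000000, 1.4000000, -0.6000000)
q + ½dt·q⊗(0,ω), renormalized = (0.0040, 0.9995, 0.0280, -0.0120)

q' = (0.0040, 0.9995, 0.0280, -0.0120)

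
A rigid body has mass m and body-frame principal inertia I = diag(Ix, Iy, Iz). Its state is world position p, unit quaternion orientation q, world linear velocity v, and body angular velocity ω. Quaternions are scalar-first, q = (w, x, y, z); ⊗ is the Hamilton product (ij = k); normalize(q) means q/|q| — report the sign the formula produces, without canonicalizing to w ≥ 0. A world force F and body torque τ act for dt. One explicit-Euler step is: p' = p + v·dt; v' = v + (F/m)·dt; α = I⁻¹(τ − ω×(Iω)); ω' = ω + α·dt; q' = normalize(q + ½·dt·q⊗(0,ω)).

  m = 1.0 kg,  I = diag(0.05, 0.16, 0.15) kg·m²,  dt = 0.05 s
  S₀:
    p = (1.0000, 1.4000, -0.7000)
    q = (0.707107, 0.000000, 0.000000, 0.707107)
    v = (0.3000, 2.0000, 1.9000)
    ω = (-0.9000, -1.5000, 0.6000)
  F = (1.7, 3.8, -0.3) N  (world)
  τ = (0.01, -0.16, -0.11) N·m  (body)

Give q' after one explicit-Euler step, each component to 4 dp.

q⊗(0,ω) = (-0.4242642, 0.4242642, -1.6970568, 0.4242642)
q' = normalize(q + ½dt·q⊗(0,ω)) = (0.6958, 0.0106, -0.0424, 0.7169)

q' = (0.6958, 0.0106, -0.0424, 0.7169)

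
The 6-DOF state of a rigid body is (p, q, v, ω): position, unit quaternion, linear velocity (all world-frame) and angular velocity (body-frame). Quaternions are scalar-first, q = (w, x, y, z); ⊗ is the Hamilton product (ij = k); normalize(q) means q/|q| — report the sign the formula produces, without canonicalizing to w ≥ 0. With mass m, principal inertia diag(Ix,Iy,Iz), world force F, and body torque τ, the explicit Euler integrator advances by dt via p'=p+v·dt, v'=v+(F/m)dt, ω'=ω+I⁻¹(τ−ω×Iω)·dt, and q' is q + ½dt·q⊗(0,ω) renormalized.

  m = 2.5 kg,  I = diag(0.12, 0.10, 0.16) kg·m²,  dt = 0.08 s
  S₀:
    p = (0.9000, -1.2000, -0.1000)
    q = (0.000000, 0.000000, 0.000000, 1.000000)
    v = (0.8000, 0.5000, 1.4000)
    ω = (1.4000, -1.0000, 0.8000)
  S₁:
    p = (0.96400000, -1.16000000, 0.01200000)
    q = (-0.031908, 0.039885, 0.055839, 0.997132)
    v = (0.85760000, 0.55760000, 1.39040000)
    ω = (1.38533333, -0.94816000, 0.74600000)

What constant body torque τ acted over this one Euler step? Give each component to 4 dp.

τ = (-0.0700, 0.0200, -0.0800)

Δω = ω₁−ω₀ = (-0.01466667, 0.05184000, -0.05400000)
applied torque τ = (-0.0700, 0.0200, -0.0800)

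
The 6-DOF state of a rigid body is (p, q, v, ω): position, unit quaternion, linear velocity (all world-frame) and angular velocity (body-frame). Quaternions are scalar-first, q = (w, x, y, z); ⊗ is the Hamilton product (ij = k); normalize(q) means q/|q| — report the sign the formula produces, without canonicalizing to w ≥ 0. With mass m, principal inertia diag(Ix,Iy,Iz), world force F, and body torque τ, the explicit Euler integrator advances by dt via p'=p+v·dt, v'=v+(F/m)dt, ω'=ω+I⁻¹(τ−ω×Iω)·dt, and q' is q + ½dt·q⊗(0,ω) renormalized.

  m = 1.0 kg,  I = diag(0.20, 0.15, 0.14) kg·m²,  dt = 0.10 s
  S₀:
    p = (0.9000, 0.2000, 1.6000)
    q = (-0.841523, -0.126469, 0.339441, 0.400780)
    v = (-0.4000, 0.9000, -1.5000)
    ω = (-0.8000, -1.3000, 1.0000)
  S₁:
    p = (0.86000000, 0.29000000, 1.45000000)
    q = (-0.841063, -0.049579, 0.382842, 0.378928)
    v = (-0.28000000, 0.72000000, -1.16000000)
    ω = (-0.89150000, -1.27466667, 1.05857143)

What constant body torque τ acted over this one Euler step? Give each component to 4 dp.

rate change Δω = (-0.09150000, 0.02533333, 0.05857143)
precession coupling = (0.0130, -0.0480, -0.0520)
I·α + gyro = (-0.1700, -0.0100, 0.0300)

τ = (-0.1700, -0.0100, 0.0300)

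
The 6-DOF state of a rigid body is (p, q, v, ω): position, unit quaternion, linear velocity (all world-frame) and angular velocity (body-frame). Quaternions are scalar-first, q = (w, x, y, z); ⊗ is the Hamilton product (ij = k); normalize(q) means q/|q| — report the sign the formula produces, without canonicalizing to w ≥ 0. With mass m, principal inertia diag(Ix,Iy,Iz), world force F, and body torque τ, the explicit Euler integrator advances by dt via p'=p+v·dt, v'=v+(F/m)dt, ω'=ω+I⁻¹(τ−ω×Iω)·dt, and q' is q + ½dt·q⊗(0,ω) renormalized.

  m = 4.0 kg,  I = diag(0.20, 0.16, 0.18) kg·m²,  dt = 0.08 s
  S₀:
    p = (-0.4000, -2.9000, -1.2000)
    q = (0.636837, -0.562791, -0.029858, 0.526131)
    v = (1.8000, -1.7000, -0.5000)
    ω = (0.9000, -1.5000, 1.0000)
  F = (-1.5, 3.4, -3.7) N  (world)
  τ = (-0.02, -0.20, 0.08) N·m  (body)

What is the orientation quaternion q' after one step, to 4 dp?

Hamilton product q⊗(0,ω) = (-0.0644061, 1.3324918, 0.0810534, 1.5078957)
q + ½dt·q⊗(0,ω), renormalized = (0.6322, -0.5078, -0.0265, 0.5846)

q' = (0.6322, -0.5078, -0.0265, 0.5846)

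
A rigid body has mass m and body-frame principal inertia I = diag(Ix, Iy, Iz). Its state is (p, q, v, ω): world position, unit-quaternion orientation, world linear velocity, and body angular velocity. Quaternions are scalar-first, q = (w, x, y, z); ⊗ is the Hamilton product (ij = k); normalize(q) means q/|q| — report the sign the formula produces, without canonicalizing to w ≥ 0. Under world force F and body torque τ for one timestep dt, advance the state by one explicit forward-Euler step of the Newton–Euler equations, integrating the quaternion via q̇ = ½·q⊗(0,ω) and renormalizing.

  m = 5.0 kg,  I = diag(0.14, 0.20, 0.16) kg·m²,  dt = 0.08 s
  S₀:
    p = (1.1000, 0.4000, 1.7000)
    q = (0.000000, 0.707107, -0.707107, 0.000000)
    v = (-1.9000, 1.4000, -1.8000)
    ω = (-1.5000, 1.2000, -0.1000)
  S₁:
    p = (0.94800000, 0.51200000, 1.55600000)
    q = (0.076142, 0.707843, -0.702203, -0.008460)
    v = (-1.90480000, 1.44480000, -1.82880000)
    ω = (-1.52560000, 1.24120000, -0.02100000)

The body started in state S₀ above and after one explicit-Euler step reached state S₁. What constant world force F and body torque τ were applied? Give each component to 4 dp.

velocity change Δv = (-0.00480000, 0.04480000, -0.02880000)
F = m·Δv/dt = (-0.3000, 2.8000, -1.8000)
rate change Δω = (-0.02560000, 0.04120000, 0.07900000)
I·α + gyro = (-0.0400, 0.1000, 0.0500)

F = (-0.3000, 2.8000, -1.8000)
τ = (-0.0400, 0.1000, 0.0500)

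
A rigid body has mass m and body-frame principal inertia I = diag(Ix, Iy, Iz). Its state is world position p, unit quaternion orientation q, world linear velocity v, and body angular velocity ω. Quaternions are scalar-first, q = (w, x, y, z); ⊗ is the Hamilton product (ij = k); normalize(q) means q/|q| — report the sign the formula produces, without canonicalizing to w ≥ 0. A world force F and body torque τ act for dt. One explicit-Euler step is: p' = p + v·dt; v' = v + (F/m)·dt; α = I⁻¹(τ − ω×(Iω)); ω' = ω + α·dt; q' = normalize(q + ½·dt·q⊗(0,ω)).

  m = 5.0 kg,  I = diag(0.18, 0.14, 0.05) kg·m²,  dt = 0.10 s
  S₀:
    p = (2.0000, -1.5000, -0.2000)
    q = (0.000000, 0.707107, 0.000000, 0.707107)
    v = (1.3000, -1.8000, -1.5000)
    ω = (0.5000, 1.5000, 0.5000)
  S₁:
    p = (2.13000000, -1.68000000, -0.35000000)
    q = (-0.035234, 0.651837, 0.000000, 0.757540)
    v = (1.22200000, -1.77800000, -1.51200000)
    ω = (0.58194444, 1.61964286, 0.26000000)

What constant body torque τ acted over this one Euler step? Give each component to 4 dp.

τ = (0.0800, 0.2000, -0.1500)

ω₁ − ω₀ = (0.08194444, 0.11964286, -0.24000000)
ω₀×(Iω₀) = (-0.0675, 0.0325, -0.0300)
I·α + gyro = (0.0800, 0.2000, -0.1500)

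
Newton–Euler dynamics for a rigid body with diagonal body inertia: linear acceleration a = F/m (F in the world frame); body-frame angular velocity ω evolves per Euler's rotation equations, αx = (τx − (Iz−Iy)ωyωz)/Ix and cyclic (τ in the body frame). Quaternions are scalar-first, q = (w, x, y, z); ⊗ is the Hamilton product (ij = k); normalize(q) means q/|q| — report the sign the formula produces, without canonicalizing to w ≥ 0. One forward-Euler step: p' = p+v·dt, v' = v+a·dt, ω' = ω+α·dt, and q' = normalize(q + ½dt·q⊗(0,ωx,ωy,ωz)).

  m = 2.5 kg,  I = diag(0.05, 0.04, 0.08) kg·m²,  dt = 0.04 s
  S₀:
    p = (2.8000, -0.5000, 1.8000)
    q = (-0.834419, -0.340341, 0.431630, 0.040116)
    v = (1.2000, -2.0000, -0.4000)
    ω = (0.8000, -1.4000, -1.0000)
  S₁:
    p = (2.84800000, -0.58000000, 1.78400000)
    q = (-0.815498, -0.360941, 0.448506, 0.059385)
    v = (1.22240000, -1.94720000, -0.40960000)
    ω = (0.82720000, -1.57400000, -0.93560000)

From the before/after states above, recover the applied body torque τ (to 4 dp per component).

τ = (0.0900, -0.1500, 0.1400)

ω₁ − ω₀ = (0.02720000, -0.17400000, 0.06440000)
precession coupling = (0.0560, 0.0240, 0.0112)
I·α + gyro = (0.0900, -0.1500, 0.1400)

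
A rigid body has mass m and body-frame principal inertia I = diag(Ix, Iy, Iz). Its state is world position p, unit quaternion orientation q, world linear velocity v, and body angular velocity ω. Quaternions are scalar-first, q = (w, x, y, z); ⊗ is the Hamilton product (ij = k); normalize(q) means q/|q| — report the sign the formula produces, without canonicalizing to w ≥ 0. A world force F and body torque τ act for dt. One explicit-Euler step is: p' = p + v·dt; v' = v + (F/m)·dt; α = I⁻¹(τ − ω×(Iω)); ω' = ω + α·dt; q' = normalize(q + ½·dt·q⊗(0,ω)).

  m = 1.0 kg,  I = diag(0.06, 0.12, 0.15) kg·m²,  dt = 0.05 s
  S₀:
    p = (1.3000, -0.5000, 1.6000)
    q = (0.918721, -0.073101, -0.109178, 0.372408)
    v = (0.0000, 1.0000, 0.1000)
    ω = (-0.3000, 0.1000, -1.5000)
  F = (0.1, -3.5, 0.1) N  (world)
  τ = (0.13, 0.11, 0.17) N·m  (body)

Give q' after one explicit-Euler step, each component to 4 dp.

q' = (0.9317, -0.0768, -0.1123, 0.3367)

Hamilton product q⊗(0,ω) = (0.5475995, -0.1490901, -0.1295018, -1.4181450)
updated quaternion q' = (0.9317, -0.0768, -0.1123, 0.3367)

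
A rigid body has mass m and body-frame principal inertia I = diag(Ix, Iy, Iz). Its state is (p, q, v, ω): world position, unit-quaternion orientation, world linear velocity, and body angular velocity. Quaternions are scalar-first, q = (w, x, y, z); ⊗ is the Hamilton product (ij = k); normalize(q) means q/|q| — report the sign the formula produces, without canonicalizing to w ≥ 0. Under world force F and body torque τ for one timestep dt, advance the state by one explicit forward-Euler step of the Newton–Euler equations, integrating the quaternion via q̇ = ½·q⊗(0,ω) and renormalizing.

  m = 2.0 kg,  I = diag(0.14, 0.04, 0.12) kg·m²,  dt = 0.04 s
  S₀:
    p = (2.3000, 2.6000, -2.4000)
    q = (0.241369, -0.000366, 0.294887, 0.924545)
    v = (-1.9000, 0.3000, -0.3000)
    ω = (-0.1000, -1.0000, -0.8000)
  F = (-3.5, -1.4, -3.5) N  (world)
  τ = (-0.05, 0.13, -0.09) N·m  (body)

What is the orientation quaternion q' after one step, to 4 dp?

q' = (0.2620, 0.0129, 0.2881, 0.9210)

2q̇ = q⊗(0,ω) = (1.0344864, 0.6644985, -0.3341163, -0.1632405)
q + ½dt·q⊗(0,ω), renormalized = (0.2620, 0.0129, 0.2881, 0.9210)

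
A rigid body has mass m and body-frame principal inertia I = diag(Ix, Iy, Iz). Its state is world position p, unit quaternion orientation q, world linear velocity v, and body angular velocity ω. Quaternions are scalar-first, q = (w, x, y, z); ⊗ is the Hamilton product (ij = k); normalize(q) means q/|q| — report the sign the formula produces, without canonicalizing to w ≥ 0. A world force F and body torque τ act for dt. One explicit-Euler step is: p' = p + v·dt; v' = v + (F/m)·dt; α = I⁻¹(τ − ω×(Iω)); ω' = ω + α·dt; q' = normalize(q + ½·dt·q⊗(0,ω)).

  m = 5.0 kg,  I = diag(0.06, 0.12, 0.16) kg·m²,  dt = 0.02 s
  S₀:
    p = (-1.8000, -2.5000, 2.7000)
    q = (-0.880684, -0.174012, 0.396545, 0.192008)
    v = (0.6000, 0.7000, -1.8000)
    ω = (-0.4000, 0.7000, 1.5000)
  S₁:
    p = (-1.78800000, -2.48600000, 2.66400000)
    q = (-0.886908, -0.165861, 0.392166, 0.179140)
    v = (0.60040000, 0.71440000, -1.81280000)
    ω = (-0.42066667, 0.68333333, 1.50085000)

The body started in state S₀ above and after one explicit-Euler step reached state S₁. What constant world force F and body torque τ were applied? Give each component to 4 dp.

F = (0.1000, 3.6000, -3.2000)
τ = (-0.0200, -0.0400, -0.0100)

Δω = ω₁−ω₀ = (-0.02066667, -0.01666667, 0.00085000)
applied torque τ = (-0.0200, -0.0400, -0.0100)
Δv = v₁−v₀ = (0.00040000, 0.01440000, -0.01280000)
F = m·Δv/dt = (0.1000, 3.6000, -3.2000)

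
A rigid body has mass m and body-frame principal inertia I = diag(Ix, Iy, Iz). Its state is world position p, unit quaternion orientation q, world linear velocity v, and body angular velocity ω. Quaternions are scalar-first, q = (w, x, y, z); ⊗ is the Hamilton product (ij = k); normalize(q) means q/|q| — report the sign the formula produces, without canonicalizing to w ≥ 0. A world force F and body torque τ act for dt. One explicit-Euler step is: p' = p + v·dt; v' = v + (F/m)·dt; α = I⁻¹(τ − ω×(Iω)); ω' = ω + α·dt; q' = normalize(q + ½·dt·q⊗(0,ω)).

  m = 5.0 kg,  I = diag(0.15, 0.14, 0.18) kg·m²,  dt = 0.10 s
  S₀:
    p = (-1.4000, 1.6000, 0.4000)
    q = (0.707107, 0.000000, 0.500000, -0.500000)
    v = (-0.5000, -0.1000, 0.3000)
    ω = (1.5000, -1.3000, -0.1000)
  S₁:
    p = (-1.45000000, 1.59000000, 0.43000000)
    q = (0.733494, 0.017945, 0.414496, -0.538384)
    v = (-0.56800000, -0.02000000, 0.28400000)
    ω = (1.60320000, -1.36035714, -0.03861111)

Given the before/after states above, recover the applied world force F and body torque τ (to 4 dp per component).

v₁ − v₀ = (-0.06800000, 0.08000000, -0.01600000)
F = m·Δv/dt = (-3.4000, 4.0000, -0.8000)
ω₁ − ω₀ = (0.10320000, -0.06035714, 0.06138889)
precession coupling = (0.0052, 0.0045, 0.0195)
I·α + gyro = (0.1600, -0.0800, 0.1300)

F = (-3.4000, 4.0000, -0.8000)
τ = (0.1600, -0.0800, 0.1300)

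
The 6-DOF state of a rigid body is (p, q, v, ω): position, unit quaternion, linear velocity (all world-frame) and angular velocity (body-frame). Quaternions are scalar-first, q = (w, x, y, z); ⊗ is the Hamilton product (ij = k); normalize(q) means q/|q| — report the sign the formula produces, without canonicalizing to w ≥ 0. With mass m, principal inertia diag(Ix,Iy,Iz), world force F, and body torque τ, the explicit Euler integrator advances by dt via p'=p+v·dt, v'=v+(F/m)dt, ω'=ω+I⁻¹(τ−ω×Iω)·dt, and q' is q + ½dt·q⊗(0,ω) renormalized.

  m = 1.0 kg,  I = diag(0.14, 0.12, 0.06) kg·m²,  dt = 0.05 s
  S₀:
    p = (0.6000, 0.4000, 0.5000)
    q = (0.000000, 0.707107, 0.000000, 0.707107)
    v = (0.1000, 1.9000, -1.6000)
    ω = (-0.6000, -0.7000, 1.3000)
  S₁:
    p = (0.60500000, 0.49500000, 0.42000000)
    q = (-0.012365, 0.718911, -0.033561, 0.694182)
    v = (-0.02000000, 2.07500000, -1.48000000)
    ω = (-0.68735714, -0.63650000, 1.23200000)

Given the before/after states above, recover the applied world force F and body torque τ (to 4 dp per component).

ω₁ − ω₀ = (-0.08735714, 0.06350000, -0.06800000)
ω₀×(Iω₀) = (0.0546, -0.0624, -0.0084)
applied torque τ = (-0.1900, 0.0900, -0.0900)
Δv = v₁−v₀ = (-0.12000000, 0.17500000, 0.12000000)
applied force F = (-2.4000, 3.5000, 2.4000)

F = (-2.4000, 3.5000, 2.4000)
τ = (-0.1900, 0.0900, -0.0900)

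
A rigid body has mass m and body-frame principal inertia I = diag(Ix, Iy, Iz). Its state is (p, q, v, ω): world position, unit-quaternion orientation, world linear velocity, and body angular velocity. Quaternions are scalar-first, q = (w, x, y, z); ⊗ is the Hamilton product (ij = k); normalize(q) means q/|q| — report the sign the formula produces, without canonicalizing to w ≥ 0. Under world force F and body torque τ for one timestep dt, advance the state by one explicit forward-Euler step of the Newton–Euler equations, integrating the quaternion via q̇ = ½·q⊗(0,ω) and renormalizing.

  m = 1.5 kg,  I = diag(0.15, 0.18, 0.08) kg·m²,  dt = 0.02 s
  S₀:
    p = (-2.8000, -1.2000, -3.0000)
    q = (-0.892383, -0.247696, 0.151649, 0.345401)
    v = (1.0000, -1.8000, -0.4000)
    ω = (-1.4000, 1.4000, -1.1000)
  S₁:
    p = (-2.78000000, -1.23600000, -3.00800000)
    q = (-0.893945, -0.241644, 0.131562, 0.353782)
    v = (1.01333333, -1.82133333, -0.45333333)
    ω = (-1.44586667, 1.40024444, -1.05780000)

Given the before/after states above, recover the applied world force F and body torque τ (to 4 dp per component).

F = (1.0000, -1.6000, -4.0000)
τ = (-0.1900, 0.1100, 0.1100)

ω₁ − ω₀ = (-0.04586667, 0.00024444, 0.04220000)
ω₀×(Iω₀) = (0.1540, 0.1078, -0.0588)
I·α + gyro = (-0.1900, 0.1100, 0.1100)
v₁ − v₀ = (0.01333333, -0.02133333, -0.05333333)
applied force F = (1.0000, -1.6000, -4.0000)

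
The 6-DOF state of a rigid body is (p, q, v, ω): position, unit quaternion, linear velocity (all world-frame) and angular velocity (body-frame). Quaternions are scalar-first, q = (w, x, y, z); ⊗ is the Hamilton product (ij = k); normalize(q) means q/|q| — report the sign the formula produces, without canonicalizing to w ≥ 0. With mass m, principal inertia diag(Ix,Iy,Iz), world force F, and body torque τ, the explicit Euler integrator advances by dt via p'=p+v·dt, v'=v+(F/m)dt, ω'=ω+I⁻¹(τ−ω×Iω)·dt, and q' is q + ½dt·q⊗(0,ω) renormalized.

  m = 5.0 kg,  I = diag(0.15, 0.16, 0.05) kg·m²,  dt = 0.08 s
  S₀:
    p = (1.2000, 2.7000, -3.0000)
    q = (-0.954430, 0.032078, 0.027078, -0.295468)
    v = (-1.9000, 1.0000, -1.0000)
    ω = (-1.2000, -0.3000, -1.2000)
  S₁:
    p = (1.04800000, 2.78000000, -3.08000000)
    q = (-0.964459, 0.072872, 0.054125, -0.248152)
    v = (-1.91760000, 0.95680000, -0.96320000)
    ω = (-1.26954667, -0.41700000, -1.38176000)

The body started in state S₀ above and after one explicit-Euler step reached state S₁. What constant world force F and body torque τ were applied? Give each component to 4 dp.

Δω = ω₁−ω₀ = (-0.06954667, -0.11700000, -0.18176000)
τ = I·(Δω/dt) + ω₀×(Iω₀) = (-0.1700, -0.0900, -0.1100)
v₁ − v₀ = (-0.01760000, -0.04320000, 0.03680000)
applied force F = (-1.1000, -2.7000, 2.3000)

F = (-1.1000, -2.7000, 2.3000)
τ = (-0.1700, -0.0900, -0.1100)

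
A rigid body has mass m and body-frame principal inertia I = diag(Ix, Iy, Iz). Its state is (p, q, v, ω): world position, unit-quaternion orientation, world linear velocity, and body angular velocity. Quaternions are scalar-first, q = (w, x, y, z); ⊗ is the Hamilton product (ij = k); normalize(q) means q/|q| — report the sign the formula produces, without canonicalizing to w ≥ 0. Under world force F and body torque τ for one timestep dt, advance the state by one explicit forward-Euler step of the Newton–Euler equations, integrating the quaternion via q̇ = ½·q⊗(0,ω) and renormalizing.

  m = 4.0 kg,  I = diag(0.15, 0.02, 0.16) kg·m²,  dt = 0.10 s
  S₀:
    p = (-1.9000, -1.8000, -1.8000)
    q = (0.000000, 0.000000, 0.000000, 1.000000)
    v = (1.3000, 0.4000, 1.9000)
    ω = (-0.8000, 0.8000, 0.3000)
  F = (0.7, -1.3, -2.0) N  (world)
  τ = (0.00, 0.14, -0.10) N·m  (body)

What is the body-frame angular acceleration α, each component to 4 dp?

α = (-0.2240, 6.8800, -1.1450)

ω×(Iω) gyroscopic = (0.0336, 0.0024, 0.0832)
(τ − ω×Iω)/I = (-0.2240, 6.8800, -1.1450)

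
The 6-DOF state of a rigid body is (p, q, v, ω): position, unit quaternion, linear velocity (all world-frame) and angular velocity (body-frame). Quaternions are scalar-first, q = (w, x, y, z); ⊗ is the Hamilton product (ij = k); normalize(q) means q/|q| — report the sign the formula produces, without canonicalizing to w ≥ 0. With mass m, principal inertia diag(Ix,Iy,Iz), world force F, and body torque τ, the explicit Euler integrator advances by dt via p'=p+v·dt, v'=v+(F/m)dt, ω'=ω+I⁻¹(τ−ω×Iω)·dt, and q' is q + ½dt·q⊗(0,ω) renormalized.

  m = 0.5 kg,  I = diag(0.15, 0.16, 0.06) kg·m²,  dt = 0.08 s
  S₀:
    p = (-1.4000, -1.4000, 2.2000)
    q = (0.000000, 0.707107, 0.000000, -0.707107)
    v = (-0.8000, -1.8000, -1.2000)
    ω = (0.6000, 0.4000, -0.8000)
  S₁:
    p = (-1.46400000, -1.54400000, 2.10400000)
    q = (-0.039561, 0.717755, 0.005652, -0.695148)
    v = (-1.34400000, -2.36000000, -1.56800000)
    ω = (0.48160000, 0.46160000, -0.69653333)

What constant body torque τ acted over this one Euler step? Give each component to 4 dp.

τ = (-0.1900, 0.0800, 0.0800)

rate change Δω = (-0.11840000, 0.06160000, 0.10346667)
τ = I·(Δω/dt) + ω₀×(Iω₀) = (-0.1900, 0.0800, 0.0800)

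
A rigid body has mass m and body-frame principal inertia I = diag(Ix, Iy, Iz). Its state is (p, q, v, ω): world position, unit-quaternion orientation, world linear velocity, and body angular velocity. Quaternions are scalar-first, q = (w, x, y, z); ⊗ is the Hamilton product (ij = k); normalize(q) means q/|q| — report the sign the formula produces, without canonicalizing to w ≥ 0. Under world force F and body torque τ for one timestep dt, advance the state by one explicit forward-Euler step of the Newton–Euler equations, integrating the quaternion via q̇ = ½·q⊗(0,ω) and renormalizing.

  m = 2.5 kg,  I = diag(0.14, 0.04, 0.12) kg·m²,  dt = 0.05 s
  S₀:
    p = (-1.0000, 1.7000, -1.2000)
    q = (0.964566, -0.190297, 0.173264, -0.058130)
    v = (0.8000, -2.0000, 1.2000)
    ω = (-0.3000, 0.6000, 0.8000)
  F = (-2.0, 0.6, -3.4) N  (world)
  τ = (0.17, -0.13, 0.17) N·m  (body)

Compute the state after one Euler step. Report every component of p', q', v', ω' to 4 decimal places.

p' = (-0.9600, 1.6000, -1.1400)
q' = (0.9614, -0.1931, 0.1919, -0.0404)
v' = (0.7600, -1.9880, 1.1320)
ω' = (-0.2530, 0.4435, 0.8633)

precession coupling ω×(Iω) = (0.0384, -0.0048, 0.0180)
(τ − ω×Iω)/I = (0.9400, -3.1300, 1.2667)
new body rate ω' = (-0.2530, 0.4435, 0.8633)
2q̇ = q⊗(0,ω) = (-0.1145435, -0.1158806, 0.7484162, 0.7094538)
q + ½dt·q⊗(0,ω), renormalized = (0.9614, -0.1931, 0.1919, -0.0404)
a = (-0.8000, 0.2400, -1.3600)
new position p' = (-0.9600, 1.6000, -1.1400)
v' = v + a·dt = (0.7600, -1.9880, 1.1320)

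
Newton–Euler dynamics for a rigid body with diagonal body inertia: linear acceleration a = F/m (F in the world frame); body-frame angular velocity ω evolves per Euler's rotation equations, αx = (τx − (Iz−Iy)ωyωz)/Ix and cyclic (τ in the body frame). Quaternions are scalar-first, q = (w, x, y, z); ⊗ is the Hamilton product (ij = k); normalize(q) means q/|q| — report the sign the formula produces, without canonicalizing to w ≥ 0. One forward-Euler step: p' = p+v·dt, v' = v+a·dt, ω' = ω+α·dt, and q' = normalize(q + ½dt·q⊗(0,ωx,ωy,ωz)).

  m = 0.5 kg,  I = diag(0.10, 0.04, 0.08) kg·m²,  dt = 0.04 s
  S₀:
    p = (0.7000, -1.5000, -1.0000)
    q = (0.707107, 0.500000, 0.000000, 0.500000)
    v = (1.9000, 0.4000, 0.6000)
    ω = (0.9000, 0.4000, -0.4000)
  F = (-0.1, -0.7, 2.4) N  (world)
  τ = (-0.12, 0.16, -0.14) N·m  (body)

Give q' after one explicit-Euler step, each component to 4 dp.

q' = (0.7019, 0.5086, 0.0187, 0.4982)

Hamilton product q⊗(0,ω) = (-0.2500000, 0.4363963, 0.9328428, -0.0828428)
q + ½dt·q⊗(0,ω), renormalized = (0.7019, 0.5086, 0.0187, 0.4982)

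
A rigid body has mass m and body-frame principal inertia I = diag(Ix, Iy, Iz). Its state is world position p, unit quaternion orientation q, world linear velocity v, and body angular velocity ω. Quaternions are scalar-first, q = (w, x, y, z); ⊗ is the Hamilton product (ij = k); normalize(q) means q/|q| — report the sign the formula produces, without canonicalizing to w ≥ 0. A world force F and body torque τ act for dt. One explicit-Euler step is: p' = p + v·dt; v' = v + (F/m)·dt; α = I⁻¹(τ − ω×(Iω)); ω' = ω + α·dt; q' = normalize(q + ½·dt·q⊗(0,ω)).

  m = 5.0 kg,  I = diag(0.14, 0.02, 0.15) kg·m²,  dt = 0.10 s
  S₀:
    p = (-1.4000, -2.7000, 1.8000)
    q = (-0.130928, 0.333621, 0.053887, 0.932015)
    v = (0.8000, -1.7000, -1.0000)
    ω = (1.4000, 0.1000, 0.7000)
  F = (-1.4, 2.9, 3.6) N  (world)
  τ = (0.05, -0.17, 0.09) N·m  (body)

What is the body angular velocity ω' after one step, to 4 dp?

ω' = (1.4292, -0.7010, 0.7712)

gyro term ω×Iω = (0.0091, -0.0098, -0.0168)
α = I⁻¹(τ − ω×Iω) = (0.2921, -8.0100, 0.7120)
ω + α·dt = (1.4292, -0.7010, 0.7712)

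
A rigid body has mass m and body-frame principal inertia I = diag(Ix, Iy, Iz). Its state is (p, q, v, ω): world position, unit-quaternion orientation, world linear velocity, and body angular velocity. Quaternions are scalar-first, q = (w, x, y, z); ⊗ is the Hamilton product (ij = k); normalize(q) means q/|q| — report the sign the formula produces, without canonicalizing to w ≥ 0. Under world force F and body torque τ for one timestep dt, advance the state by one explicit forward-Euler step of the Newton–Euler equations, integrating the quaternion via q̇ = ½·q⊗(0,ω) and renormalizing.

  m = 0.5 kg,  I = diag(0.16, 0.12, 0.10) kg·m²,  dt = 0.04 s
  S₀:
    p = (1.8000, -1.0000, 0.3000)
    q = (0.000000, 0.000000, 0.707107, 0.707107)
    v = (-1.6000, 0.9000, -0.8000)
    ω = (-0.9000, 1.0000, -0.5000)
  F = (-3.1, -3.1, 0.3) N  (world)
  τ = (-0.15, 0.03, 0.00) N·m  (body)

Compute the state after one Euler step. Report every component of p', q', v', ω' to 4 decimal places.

α = I⁻¹(τ − ω×Iω) = (-1.0000, 0.0250, -0.3600)
ω' = ω + α·dt = (-0.9400, 1.0010, -0.5144)
2q̇ = q⊗(0,ω) = (-0.3535535, -1.0606605, -0.6363963, 0.6363963)
q' = normalize(q + ½dt·q⊗(0,ω)) = (-0.0071, -0.0212, 0.6941, 0.7195)
a = F/m = (-6.2000, -6.2000, 0.6000)
p + v·dt = (1.7360, -0.9640, 0.2680)
v + (F/m)dt = (-1.8480, 0.6520, -0.7760)

p' = (1.7360, -0.9640, 0.2680)
q' = (-0.0071, -0.0212, 0.6941, 0.7195)
v' = (-1.8480, 0.6520, -0.7760)
ω' = (-0.9400, 1.0010, -0.5144)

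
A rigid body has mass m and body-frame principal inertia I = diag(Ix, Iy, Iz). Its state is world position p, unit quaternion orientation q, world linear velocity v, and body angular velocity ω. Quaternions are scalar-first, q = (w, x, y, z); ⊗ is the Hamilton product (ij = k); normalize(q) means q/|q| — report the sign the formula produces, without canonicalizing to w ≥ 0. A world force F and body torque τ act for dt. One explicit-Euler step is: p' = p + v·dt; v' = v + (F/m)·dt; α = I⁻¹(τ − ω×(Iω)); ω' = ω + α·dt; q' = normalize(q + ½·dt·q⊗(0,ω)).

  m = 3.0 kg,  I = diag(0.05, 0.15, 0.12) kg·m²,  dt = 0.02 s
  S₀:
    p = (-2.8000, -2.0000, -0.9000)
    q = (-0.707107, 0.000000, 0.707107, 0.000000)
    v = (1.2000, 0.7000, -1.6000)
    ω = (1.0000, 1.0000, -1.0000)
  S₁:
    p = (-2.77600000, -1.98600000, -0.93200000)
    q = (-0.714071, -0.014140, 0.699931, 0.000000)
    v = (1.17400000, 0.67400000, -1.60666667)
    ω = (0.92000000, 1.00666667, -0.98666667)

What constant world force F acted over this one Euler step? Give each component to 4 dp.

F = (-3.9000, -3.9000, -1.0000)

v₁ − v₀ = (-0.02600000, -0.02600000, -0.00666667)
F = m·Δv/dt = (-3.9000, -3.9000, -1.0000)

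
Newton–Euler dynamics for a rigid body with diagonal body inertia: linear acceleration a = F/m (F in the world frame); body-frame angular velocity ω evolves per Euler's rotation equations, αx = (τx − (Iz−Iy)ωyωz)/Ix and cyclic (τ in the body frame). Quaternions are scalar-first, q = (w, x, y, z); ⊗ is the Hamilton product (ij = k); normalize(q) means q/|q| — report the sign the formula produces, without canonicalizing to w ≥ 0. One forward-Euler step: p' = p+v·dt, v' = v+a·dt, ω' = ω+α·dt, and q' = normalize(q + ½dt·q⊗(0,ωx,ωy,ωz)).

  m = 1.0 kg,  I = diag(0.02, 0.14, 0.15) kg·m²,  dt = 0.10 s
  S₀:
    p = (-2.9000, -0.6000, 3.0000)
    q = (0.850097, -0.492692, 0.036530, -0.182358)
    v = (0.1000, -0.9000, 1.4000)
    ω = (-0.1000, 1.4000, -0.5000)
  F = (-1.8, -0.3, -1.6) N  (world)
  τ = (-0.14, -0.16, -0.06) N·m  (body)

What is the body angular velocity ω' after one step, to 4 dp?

(τ − ω×Iω)/I = (-6.6500, -1.0964, -0.2880)
new body rate ω' = (-0.7650, 1.2904, -0.5288)

ω' = (-0.7650, 1.2904, -0.5288)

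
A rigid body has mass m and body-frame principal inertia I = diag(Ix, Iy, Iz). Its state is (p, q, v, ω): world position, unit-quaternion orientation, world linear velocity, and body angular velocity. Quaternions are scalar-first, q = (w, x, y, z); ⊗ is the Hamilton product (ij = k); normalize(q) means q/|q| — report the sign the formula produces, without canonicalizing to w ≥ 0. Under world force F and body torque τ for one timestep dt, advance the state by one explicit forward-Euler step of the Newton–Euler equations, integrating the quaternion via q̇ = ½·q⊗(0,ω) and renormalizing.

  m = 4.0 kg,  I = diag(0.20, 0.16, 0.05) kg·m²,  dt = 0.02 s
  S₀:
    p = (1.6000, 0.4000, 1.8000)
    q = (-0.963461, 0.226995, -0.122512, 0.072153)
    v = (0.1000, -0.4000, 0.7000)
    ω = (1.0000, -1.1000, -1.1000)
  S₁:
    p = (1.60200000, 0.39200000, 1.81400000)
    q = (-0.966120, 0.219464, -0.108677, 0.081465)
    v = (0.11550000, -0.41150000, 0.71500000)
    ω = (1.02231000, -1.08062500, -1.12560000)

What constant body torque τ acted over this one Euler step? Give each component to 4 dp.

ω₁ − ω₀ = (0.02231000, 0.01937500, -0.02560000)
applied torque τ = (0.0900, -0.0100, -0.0200)

τ = (0.0900, -0.0100, -0.0200)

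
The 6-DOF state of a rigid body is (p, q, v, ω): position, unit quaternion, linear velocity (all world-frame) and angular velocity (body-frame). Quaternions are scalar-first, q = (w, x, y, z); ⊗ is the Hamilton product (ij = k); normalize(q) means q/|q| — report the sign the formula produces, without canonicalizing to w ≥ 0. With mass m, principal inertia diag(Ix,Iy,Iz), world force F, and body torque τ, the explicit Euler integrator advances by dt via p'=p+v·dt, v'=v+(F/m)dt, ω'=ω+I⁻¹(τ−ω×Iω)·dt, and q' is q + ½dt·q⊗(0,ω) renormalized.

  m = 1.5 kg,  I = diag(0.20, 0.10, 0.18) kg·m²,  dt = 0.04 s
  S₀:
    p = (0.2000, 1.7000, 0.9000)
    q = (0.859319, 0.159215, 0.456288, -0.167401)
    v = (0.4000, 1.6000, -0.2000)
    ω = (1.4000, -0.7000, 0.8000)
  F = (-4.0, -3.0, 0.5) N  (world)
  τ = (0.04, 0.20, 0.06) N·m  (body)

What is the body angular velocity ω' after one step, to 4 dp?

α = I⁻¹(τ − ω×Iω) = (0.4240, 1.7760, -0.2111)
ω + α·dt = (1.4170, -0.6290, 0.7916)

ω' = (1.4170, -0.6290, 0.7916)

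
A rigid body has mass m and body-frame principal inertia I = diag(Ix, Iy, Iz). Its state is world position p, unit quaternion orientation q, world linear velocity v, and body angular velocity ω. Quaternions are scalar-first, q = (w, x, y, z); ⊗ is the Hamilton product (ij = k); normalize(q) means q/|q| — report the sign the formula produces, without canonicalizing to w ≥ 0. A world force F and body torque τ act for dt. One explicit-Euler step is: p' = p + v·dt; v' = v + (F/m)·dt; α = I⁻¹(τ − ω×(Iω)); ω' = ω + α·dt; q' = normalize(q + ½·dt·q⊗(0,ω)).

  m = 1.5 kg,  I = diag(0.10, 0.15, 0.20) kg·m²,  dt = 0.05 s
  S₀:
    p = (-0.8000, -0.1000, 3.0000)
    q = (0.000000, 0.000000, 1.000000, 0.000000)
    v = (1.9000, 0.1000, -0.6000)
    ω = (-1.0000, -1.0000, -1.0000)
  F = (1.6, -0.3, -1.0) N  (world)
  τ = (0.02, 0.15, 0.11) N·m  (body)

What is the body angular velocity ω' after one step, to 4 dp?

angular accel α = (-0.3000, 1.6667, 0.3000)
ω + α·dt = (-1.0150, -0.9167, -0.9850)

ω' = (-1.0150, -0.9167, -0.9850)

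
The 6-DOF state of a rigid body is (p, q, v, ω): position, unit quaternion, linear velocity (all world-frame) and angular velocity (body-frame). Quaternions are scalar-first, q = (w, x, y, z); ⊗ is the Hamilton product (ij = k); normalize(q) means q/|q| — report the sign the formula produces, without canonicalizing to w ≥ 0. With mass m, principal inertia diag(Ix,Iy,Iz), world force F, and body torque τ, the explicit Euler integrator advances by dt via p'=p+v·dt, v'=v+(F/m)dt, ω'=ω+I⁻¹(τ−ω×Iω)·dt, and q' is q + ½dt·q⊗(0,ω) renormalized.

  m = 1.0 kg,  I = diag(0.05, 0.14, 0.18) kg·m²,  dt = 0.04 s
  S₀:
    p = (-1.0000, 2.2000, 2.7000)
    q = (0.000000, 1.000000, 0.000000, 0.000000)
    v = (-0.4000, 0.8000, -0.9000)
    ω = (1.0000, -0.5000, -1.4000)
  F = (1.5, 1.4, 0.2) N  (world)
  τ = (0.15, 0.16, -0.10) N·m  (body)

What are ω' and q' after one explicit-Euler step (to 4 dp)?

ω×(Iω) gyroscopic = (0.0280, 0.1820, -0.0450)
(τ − ω×Iω)/I = (2.4400, -0.1571, -0.3056)
new body rate ω' = (1.0976, -0.5063, -1.4122)
Hamilton product q⊗(0,ω) = (-1.0000000, 0.0000000, 1.4000000, -0.5000000)
q + ½dt·q⊗(0,ω), renormalized = (-0.0200, 0.9994, 0.0280, -0.0100)

ω' = (1.0976, -0.5063, -1.4122)
q' = (-0.0200, 0.9994, 0.0280, -0.0100)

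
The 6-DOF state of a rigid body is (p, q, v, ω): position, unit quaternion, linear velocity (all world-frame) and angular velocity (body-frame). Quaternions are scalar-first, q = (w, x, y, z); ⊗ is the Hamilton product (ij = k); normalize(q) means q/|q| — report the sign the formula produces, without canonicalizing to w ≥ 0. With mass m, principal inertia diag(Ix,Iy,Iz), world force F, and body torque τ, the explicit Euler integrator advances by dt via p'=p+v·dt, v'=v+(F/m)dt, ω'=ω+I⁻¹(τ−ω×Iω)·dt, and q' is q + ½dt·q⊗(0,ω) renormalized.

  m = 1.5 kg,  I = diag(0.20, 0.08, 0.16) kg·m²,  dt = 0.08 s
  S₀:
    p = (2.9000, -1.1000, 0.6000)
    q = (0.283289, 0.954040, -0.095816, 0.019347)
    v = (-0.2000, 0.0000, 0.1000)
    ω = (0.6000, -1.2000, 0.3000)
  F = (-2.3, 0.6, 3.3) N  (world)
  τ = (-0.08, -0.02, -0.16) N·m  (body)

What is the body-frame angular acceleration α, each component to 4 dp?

gyro term ω×Iω = (-0.0288, 0.0072, 0.0864)
α = I⁻¹(τ − ω×Iω) = (-0.2560, -0.3400, -1.5400)

α = (-0.2560, -0.3400, -1.5400)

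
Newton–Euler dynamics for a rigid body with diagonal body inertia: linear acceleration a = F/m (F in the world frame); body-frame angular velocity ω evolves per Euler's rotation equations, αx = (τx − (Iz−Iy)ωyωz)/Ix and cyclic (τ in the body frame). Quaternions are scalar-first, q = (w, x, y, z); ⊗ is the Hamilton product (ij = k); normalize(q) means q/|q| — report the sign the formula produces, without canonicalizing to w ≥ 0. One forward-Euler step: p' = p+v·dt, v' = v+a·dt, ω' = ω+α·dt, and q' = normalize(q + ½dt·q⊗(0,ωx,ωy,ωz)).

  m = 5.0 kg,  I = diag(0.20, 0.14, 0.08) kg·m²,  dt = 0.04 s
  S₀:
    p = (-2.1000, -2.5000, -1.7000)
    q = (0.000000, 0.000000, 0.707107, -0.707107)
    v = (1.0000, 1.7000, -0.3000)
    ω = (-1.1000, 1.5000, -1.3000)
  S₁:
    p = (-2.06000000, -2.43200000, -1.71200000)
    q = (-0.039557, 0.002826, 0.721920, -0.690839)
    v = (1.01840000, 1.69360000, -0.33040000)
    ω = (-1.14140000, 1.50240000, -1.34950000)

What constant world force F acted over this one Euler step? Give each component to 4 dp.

velocity change Δv = (0.01840000, -0.00640000, -0.03040000)
F = m·Δv/dt = (2.3000, -0.8000, -3.8000)

F = (2.3000, -0.8000, -3.8000)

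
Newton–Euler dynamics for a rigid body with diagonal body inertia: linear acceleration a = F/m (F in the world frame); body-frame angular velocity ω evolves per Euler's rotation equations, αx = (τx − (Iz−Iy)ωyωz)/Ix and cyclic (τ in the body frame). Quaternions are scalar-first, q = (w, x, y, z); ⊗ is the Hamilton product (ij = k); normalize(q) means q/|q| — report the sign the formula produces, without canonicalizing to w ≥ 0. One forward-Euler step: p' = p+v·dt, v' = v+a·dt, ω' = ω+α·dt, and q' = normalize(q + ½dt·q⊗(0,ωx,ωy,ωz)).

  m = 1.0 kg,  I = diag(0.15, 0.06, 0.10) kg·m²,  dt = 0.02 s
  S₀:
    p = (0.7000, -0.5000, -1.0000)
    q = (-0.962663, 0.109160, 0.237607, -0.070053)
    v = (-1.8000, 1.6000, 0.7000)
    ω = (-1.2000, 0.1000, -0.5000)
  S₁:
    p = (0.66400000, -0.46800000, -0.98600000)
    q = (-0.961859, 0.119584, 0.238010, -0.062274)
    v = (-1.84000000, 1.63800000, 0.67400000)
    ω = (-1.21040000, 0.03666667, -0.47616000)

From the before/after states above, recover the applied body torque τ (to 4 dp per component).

rate change Δω = (-0.01040000, -0.06333333, 0.02384000)
precession coupling = (-0.0020, 0.0300, 0.0108)
applied torque τ = (-0.0800, -0.1600, 0.1300)

τ = (-0.0800, -0.1600, 0.1300)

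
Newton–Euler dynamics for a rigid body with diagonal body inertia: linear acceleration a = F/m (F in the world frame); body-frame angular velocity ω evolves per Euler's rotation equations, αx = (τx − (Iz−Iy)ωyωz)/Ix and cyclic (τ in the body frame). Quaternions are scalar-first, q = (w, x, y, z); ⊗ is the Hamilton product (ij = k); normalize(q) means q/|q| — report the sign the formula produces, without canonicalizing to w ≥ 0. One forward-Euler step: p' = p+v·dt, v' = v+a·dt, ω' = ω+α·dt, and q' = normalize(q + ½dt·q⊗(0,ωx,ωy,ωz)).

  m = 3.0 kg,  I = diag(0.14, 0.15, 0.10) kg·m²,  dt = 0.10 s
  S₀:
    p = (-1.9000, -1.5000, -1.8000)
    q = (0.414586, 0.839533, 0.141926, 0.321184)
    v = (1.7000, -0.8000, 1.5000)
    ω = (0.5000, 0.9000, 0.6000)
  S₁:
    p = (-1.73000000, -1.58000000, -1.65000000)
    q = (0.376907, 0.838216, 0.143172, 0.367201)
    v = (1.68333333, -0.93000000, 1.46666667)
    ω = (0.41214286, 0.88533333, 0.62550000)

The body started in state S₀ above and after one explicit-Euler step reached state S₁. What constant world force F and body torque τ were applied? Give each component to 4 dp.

v₁ − v₀ = (-0.01666667, -0.13000000, -0.03333333)
F = m·Δv/dt = (-0.5000, -3.9000, -1.0000)
ω₁ − ω₀ = (-0.08785714, -0.01466667, 0.02550000)
ω₀×(Iω₀) = (-0.0270, 0.0120, 0.0045)
applied torque τ = (-0.1500, -0.0100, 0.0300)

F = (-0.5000, -3.9000, -1.0000)
τ = (-0.1500, -0.0100, 0.0300)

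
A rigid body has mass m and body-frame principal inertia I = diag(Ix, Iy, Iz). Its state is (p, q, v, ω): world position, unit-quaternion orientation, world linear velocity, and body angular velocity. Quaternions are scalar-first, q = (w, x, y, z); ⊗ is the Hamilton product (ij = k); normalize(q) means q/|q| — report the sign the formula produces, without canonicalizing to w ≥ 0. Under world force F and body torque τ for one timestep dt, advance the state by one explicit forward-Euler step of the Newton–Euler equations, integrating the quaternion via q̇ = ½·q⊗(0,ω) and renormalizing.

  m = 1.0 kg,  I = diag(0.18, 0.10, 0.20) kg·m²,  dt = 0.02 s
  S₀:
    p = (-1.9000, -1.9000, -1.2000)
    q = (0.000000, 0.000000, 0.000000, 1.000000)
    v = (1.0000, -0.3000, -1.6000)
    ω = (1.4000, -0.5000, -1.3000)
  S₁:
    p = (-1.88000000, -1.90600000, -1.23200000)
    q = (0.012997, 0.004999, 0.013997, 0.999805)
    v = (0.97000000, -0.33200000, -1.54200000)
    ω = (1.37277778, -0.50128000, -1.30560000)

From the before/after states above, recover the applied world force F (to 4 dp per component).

velocity change Δv = (-0.03000000, -0.03200000, 0.05800000)
F = m·Δv/dt = (-1.5000, -1.6000, 2.9000)

F = (-1.5000, -1.6000, 2.9000)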